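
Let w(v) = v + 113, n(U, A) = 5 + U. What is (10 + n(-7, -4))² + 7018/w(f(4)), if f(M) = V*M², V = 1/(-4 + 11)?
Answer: 100774/807 ≈ 124.87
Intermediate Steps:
V = ⅐ (V = 1/7 = ⅐ ≈ 0.14286)
f(M) = M²/7
w(v) = 113 + v
(10 + n(-7, -4))² + 7018/w(f(4)) = (10 + (5 - 7))² + 7018/(113 + (⅐)*4²) = (10 - 2)² + 7018/(113 + (⅐)*16) = 8² + 7018/(113 + 16/7) = 64 + 7018/(807/7) = 64 + 7018*(7/807) = 64 + 49126/807 = 100774/807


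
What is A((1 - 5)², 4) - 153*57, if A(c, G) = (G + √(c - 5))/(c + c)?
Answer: -69767/8 + √11/32 ≈ -8720.8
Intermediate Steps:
A(c, G) = (G + √(-5 + c))/(2*c) (A(c, G) = (G + √(-5 + c))/((2*c)) = (G + √(-5 + c))*(1/(2*c)) = (G + √(-5 + c))/(2*c))
A((1 - 5)², 4) - 153*57 = (4 + √(-5 + (1 - 5)²))/(2*((1 - 5)²)) - 153*57 = (4 + √(-5 + (-4)²))/(2*((-4)²)) - 8721 = (½)*(4 + √(-5 + 16))/16 - 8721 = (½)*(1/16)*(4 + √11) - 8721 = (⅛ + √11/32) - 8721 = -69767/8 + √11/32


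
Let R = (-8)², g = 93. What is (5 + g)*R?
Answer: 6272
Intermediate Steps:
R = 64
(5 + g)*R = (5 + 93)*64 = 98*64 = 6272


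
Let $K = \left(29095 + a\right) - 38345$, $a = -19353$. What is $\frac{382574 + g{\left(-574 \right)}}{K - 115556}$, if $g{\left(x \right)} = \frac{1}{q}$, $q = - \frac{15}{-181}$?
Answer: $- \frac{5738791}{2162385} \approx -2.6539$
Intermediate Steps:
$q = \frac{15}{181}$ ($q = \left(-15\right) \left(- \frac{1}{181}\right) = \frac{15}{181} \approx 0.082873$)
$K = -28603$ ($K = \left(29095 - 19353\right) - 38345 = 9742 - 38345 = -28603$)
$g{\left(x \right)} = \frac{181}{15}$ ($g{\left(x \right)} = \frac{1}{\frac{15}{181}} = \frac{181}{15}$)
$\frac{382574 + g{\left(-574 \right)}}{K - 115556} = \frac{382574 + \frac{181}{15}}{-28603 - 115556} = \frac{5738791}{15 \left(-144159\right)} = \frac{5738791}{15} \left(- \frac{1}{144159}\right) = - \frac{5738791}{2162385}$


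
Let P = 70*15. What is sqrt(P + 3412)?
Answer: sqrt(4462) ≈ 66.798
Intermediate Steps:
P = 1050
sqrt(P + 3412) = sqrt(1050 + 3412) = sqrt(4462)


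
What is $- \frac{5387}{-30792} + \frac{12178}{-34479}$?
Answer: $- \frac{63082201}{353892456} \approx -0.17825$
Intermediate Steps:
$- \frac{5387}{-30792} + \frac{12178}{-34479} = \left(-5387\right) \left(- \frac{1}{30792}\right) + 12178 \left(- \frac{1}{34479}\right) = \frac{5387}{30792} - \frac{12178}{34479} = - \frac{63082201}{353892456}$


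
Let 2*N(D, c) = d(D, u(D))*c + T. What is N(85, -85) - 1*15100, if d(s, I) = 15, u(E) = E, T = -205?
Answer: -15840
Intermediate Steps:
N(D, c) = -205/2 + 15*c/2 (N(D, c) = (15*c - 205)/2 = (-205 + 15*c)/2 = -205/2 + 15*c/2)
N(85, -85) - 1*15100 = (-205/2 + (15/2)*(-85)) - 1*15100 = (-205/2 - 1275/2) - 15100 = -740 - 15100 = -15840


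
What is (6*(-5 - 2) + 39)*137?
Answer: -411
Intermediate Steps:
(6*(-5 - 2) + 39)*137 = (6*(-7) + 39)*137 = (-42 + 39)*137 = -3*137 = -411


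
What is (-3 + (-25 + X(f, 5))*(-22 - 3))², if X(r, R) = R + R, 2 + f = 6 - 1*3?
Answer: 138384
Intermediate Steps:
f = 1 (f = -2 + (6 - 1*3) = -2 + (6 - 3) = -2 + 3 = 1)
X(r, R) = 2*R
(-3 + (-25 + X(f, 5))*(-22 - 3))² = (-3 + (-25 + 2*5)*(-22 - 3))² = (-3 + (-25 + 10)*(-25))² = (-3 - 15*(-25))² = (-3 + 375)² = 372² = 138384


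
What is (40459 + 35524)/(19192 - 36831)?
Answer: -75983/17639 ≈ -4.3077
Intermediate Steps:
(40459 + 35524)/(19192 - 36831) = 75983/(-17639) = 75983*(-1/17639) = -75983/17639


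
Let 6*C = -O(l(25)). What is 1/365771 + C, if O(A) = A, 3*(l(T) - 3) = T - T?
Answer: -365769/731542 ≈ -0.50000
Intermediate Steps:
l(T) = 3 (l(T) = 3 + (T - T)/3 = 3 + (⅓)*0 = 3 + 0 = 3)
C = -½ (C = (-1*3)/6 = (⅙)*(-3) = -½ ≈ -0.50000)
1/365771 + C = 1/365771 - ½ = -365769/731542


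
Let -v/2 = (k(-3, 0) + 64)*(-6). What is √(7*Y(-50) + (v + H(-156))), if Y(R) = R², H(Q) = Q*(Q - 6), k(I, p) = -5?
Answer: 2*√10870 ≈ 208.52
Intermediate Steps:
H(Q) = Q*(-6 + Q)
v = 708 (v = -2*(-5 + 64)*(-6) = -118*(-6) = -2*(-354) = 708)
√(7*Y(-50) + (v + H(-156))) = √(7*(-50)² + (708 - 156*(-6 - 156))) = √(7*2500 + (708 - 156*(-162))) = √(17500 + (708 + 25272)) = √(17500 + 25980) = √43480 = 2*√10870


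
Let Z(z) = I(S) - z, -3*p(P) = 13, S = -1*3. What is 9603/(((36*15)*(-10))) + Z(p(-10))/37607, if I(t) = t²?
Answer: -40118669/22564200 ≈ -1.7780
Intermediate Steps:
S = -3
p(P) = -13/3 (p(P) = -⅓*13 = -13/3)
Z(z) = 9 - z (Z(z) = (-3)² - z = 9 - z)
9603/(((36*15)*(-10))) + Z(p(-10))/37607 = 9603/(((36*15)*(-10))) + (9 - 1*(-13/3))/37607 = 9603/((540*(-10))) + (9 + 13/3)*(1/37607) = 9603/(-5400) + (40/3)*(1/37607) = 9603*(-1/5400) + 40/112821 = -1067/600 + 40/112821 = -40118669/22564200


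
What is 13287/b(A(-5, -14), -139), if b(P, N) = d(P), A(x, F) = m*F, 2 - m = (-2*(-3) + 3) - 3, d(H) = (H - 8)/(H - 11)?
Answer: 199305/16 ≈ 12457.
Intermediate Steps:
d(H) = (-8 + H)/(-11 + H)
m = -4 (m = 2 - ((-2*(-3) + 3) - 3) = 2 - ((6 + 3) - 3) = 2 - (9 - 3) = 2 - 1*6 = 2 - 6 = -4)
A(x, F) = -4*F
b(P, N) = (-8 + P)/(-11 + P)
13287/b(A(-5, -14), -139) = 13287/(((-8 - 4*(-14))/(-11 - 4*(-14)))) = 13287/(((-8 + 56)/(-11 + 56))) = 13287/((48/45)) = 13287/(((1/45)*48)) = 13287/(16/15) = 13287*(15/16) = 199305/16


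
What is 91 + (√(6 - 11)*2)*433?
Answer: 91 + 866*I*√5 ≈ 91.0 + 1936.4*I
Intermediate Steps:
91 + (√(6 - 11)*2)*433 = 91 + (√(-5)*2)*433 = 91 + ((I*√5)*2)*433 = 91 + (2*I*√5)*433 = 91 + 866*I*√5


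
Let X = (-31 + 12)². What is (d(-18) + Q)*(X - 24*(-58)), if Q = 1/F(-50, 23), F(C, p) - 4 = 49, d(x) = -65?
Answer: -6037332/53 ≈ -1.1391e+5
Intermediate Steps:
X = 361 (X = (-19)² = 361)
F(C, p) = 53 (F(C, p) = 4 + 49 = 53)
Q = 1/53 ≈ 0.018868
(d(-18) + Q)*(X - 24*(-58)) = (-65 + 1/53)*(361 - 24*(-58)) = -3444*(361 + 1392)/53 = -3444/53*1753 = -6037332/53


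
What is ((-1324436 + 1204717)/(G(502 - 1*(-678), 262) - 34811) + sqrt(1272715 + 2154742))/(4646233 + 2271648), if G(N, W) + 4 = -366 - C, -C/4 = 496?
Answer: 6301/12086994503 + sqrt(3427457)/6917881 ≈ 0.00026814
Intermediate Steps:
C = -1984 (C = -4*496 = -1984)
G(N, W) = 1614 (G(N, W) = -4 + (-366 - 1*(-1984)) = -4 + (-366 + 1984) = -4 + 1618 = 1614)
((-1324436 + 1204717)/(G(502 - 1*(-678), 262) - 34811) + sqrt(1272715 + 2154742))/(4646233 + 2271648) = ((-1324436 + 1204717)/(1614 - 34811) + sqrt(1272715 + 2154742))/(4646233 + 2271648) = (-119719/(-33197) + sqrt(3427457))/6917881 = (-119719*(-1/33197) + sqrt(3427457))*(1/6917881) = (119719/33197 + sqrt(3427457))*(1/6917881) = 6301/12086994503 + sqrt(3427457)/6917881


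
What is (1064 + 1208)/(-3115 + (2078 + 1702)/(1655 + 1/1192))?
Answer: -213433952/292411655 ≈ -0.72991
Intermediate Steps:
(1064 + 1208)/(-3115 + (2078 + 1702)/(1655 + 1/1192)) = 2272/(-3115 + 3780/(1655 + 1/1192)) = 2272/(-3115 + 3780/(1972761/1192)) = 2272/(-3115 + 3780*(1192/1972761)) = 2272/(-3115 + 214560/93941) = 2272/(-292411655/93941) = 2272*(-93941/292411655) = -213433952/292411655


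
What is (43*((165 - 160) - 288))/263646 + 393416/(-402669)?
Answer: -4023060511/3931928562 ≈ -1.0232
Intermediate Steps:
(43*((165 - 160) - 288))/263646 + 393416/(-402669) = (43*(5 - 288))*(1/263646) + 393416*(-1/402669) = (43*(-283))*(1/263646) - 393416/402669 = -12169*1/263646 - 393416/402669 = -12169/263646 - 393416/402669 = -4023060511/3931928562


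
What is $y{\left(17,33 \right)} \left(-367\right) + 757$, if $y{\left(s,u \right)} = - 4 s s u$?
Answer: $14001073$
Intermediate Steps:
$y{\left(s,u \right)} = - 4 u s^{2}$ ($y{\left(s,u \right)} = - 4 s^{2} u = - 4 u s^{2}$)
$y{\left(17,33 \right)} \left(-367\right) + 757 = \left(-4\right) 33 \cdot 17^{2} \left(-367\right) + 757 = \left(-4\right) 33 \cdot 289 \left(-367\right) + 757 = \left(-38148\right) \left(-367\right) + 757 = 14000316 + 757 = 14001073$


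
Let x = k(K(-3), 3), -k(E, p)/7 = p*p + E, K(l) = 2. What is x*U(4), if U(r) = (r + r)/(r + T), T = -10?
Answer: 308/3 ≈ 102.67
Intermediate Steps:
k(E, p) = -7*E - 7*p² (k(E, p) = -7*(p*p + E) = -7*(p² + E) = -7*(E + p²) = -7*E - 7*p²)
U(r) = 2*r/(-10 + r) (U(r) = (r + r)/(r - 10) = (2*r)/(-10 + r) = 2*r/(-10 + r))
x = -77 (x = -7*2 - 7*3² = -14 - 7*9 = -14 - 63 = -77)
x*U(4) = -154*4/(-10 + 4) = -154*4/(-6) = -154*4*(-1)/6 = -77*(-4/3) = 308/3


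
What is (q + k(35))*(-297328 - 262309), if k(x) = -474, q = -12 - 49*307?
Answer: 8690602973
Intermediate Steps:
q = -15055 (q = -12 - 15043 = -15055)
(q + k(35))*(-297328 - 262309) = (-15055 - 474)*(-297328 - 262309) = -15529*(-559637) = 8690602973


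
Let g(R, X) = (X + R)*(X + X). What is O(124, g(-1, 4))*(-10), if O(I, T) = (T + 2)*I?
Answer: -32240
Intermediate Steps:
g(R, X) = 2*X*(R + X) (g(R, X) = (R + X)*(2*X) = 2*X*(R + X))
O(I, T) = I*(2 + T) (O(I, T) = (2 + T)*I = I*(2 + T))
O(124, g(-1, 4))*(-10) = (124*(2 + 2*4*(-1 + 4)))*(-10) = (124*(2 + 2*4*3))*(-10) = (124*(2 + 24))*(-10) = (124*26)*(-10) = 3224*(-10) = -32240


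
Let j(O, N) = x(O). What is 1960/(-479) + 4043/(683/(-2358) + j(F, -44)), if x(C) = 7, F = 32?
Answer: 4535482646/7579217 ≈ 598.41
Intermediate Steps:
j(O, N) = 7
1960/(-479) + 4043/(683/(-2358) + j(F, -44)) = 1960/(-479) + 4043/(683/(-2358) + 7) = 1960*(-1/479) + 4043/(683*(-1/2358) + 7) = -1960/479 + 4043/(-683/2358 + 7) = -1960/479 + 4043/(15823/2358) = -1960/479 + 4043*(2358/15823) = -1960/479 + 9533394/15823 = 4535482646/7579217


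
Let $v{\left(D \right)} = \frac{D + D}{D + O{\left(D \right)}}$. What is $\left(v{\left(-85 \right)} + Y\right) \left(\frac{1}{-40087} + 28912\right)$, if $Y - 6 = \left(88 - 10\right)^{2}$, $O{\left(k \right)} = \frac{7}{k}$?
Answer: $\frac{25531120147507095}{144954592} \approx 1.7613 \cdot 10^{8}$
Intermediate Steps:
$v{\left(D \right)} = \frac{2 D}{D + \frac{7}{D}}$ ($v{\left(D \right)} = \frac{D + D}{D + \frac{7}{D}} = \frac{2 D}{D + \frac{7}{D}}$)
$Y = 6090$ ($Y = 6 + \left(88 - 10\right)^{2} = 6 + 78^{2} = 6 + 6084 = 6090$)
$\left(v{\left(-85 \right)} + Y\right) \left(\frac{1}{-40087} + 28912\right) = \left(\frac{2 \left(-85\right)^{2}}{7 + \left(-85\right)^{2}} + 6090\right) \left(\frac{1}{-40087} + 28912\right) = \left(2 \cdot 7225 \frac{1}{7 + 7225} + 6090\right) \left(- \frac{1}{40087} + 28912\right) = \left(2 \cdot 7225 \cdot \frac{1}{7232} + 6090\right) \frac{1158995343}{40087} = \left(\frac{7225}{3616} + 6090\right) \frac{1158995343}{40087} = \frac{22028665}{3616} \cdot \frac{1158995343}{40087} = \frac{25531120147507095}{144954592}$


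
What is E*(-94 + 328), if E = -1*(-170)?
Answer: 39780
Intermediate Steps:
E = 170
E*(-94 + 328) = 170*(-94 + 328) = 170*234 = 39780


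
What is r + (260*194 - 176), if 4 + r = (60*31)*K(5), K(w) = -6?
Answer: 39100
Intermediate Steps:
r = -11164 (r = -4 + (60*31)*(-6) = -4 + 1860*(-6) = -4 - 11160 = -11164)
r + (260*194 - 176) = -11164 + (260*194 - 176) = -11164 + (50440 - 176) = -11164 + 50264 = 39100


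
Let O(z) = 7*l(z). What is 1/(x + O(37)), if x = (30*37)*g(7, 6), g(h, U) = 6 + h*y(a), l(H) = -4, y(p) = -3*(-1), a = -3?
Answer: 1/29942 ≈ 3.3398e-5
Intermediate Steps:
y(p) = 3
g(h, U) = 6 + 3*h (g(h, U) = 6 + h*3 = 6 + 3*h)
x = 29970 (x = (30*37)*(6 + 3*7) = 1110*(6 + 21) = 1110*27 = 29970)
O(z) = -28 (O(z) = 7*(-4) = -28)
1/(x + O(37)) = 1/(29970 - 28) = 1/29942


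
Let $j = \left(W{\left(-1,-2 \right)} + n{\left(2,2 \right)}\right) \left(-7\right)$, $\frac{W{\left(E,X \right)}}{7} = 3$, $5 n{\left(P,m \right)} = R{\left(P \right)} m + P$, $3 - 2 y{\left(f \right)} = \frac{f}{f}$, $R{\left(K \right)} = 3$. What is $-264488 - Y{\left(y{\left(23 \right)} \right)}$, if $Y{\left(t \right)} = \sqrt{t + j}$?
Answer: $-264488 - \frac{i \sqrt{3930}}{5} \approx -2.6449 \cdot 10^{5} - 12.538 i$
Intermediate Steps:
$y{\left(f \right)} = 1$ ($y{\left(f \right)} = \frac{3}{2} - \frac{f \frac{1}{f}}{2} = \frac{3}{2} - \frac{1}{2} = 1$)
$n{\left(P,m \right)} = \frac{P}{5} + \frac{3 m}{5}$ ($n{\left(P,m \right)} = \frac{3 m + P}{5} = \frac{P + 3 m}{5} = \frac{P}{5} + \frac{3 m}{5}$)
$W{\left(E,X \right)} = 21$ ($W{\left(E,X \right)} = 7 \cdot 3 = 21$)
$j = - \frac{791}{5}$ ($j = \left(21 + \left(\frac{1}{5} \cdot 2 + \frac{3}{5} \cdot 2\right)\right) \left(-7\right) = \left(21 + \left(\frac{2}{5} + \frac{6}{5}\right)\right) \left(-7\right) = \left(21 + \frac{8}{5}\right) \left(-7\right) = \frac{113}{5} \left(-7\right) = - \frac{791}{5} \approx -158.2$)
$Y{\left(t \right)} = \sqrt{- \frac{791}{5} + t}$ ($Y{\left(t \right)} = \sqrt{t - \frac{791}{5}} = \sqrt{- \frac{791}{5} + t}$)
$-264488 - Y{\left(y{\left(23 \right)} \right)} = -264488 - \frac{\sqrt{-3955 + 25 \cdot 1}}{5} = -264488 - \frac{\sqrt{-3955 + 25}}{5} = -264488 - \frac{\sqrt{-3930}}{5} = -264488 - \frac{i \sqrt{3930}}{5}$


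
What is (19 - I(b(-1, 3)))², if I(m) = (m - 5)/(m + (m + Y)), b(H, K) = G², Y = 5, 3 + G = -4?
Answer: 3659569/10609 ≈ 344.95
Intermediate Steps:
G = -7 (G = -3 - 4 = -7)
b(H, K) = 49 (b(H, K) = (-7)² = 49)
I(m) = (-5 + m)/(5 + 2*m) (I(m) = (m - 5)/(m + (m + 5)) = (-5 + m)/(m + (5 + m)) = (-5 + m)/(5 + 2*m))
(19 - I(b(-1, 3)))² = (19 - (-5 + 49)/(5 + 2*49))² = (19 - 44/(5 + 98))² = (19 - 44/103)² = (1913/103)² = 3659569/10609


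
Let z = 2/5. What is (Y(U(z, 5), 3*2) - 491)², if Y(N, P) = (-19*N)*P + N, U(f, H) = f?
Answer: 7187761/25 ≈ 2.8751e+5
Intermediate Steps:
z = ⅖ (z = 2*(⅕) = ⅖ ≈ 0.40000)
Y(N, P) = N - 19*N*P (Y(N, P) = -19*N*P + N = N - 19*N*P)
(Y(U(z, 5), 3*2) - 491)² = (2*(1 - 57*2)/5 - 491)² = (2*(1 - 19*6)/5 - 491)² = (2*(1 - 114)/5 - 491)² = ((⅖)*(-113) - 491)² = (-226/5 - 491)² = (-2681/5)² = 7187761/25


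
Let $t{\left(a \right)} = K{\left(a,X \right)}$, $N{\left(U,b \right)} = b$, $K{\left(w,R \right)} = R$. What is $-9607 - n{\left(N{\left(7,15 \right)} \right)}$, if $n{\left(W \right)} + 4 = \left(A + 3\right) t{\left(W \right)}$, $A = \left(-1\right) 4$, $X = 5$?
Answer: $-9598$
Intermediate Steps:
$t{\left(a \right)} = 5$
$A = -4$
$n{\left(W \right)} = -9$ ($n{\left(W \right)} = -4 + \left(-4 + 3\right) 5 = -4 - 5 = -9$)
$-9607 - n{\left(N{\left(7,15 \right)} \right)} = -9607 - -9 = -9607 + 9 = -9598$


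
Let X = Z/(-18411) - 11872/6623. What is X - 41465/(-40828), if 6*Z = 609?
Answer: -3895363657097/4978405171884 ≈ -0.78245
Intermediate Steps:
Z = 203/2 (Z = (⅙)*609 = 203/2 ≈ 101.50)
X = -438495253/243872106 (X = (203/2)/(-18411) - 11872/6623 = (203/2)*(-1/18411) - 11872*1/6623 = -203/36822 - 11872/6623 = -438495253/243872106 ≈ -1.7981)
X - 41465/(-40828) = -438495253/243872106 - 41465/(-40828) = -438495253/243872106 - 41465*(-1)/40828 = -438495253/243872106 - 1*(-41465/40828) = -438495253/243872106 + 41465/40828 = -3895363657097/4978405171884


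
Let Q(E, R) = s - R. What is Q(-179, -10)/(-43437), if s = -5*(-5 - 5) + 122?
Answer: -182/43437 ≈ -0.0041900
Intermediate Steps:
s = 172 (s = -5*(-10) + 122 = 50 + 122 = 172)
Q(E, R) = 172 - R
Q(-179, -10)/(-43437) = (172 - 1*(-10))/(-43437) = (172 + 10)*(-1/43437) = 182*(-1/43437) = -182/43437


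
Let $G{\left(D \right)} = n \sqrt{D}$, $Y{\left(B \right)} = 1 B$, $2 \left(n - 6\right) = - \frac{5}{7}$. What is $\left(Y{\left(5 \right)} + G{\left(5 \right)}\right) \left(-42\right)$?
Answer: $-210 - 237 \sqrt{5} \approx -739.95$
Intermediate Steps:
$n = \frac{79}{14}$ ($n = 6 + \frac{\left(-5\right) \frac{1}{7}}{2} = 6 + \frac{1}{2} \left(- \frac{5}{7}\right) = 6 - \frac{5}{14} = \frac{79}{14} \approx 5.6429$)
$Y{\left(B \right)} = B$
$G{\left(D \right)} = \frac{79 \sqrt{D}}{14}$
$\left(Y{\left(5 \right)} + G{\left(5 \right)}\right) \left(-42\right) = \left(5 + \frac{79 \sqrt{5}}{14}\right) \left(-42\right) = -210 - 237 \sqrt{5}$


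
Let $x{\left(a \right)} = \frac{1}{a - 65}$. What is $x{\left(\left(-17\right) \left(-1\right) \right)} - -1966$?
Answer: $\frac{94367}{48} \approx 1966.0$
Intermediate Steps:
$x{\left(a \right)} = \frac{1}{-65 + a}$
$x{\left(\left(-17\right) \left(-1\right) \right)} - -1966 = \frac{1}{-65 - -17} - -1966 = \frac{1}{-65 + 17} + 1966 = \frac{1}{-48} + 1966 = - \frac{1}{48} + 1966 = \frac{94367}{48}$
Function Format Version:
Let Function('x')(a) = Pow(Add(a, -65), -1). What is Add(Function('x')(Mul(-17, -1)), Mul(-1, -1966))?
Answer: Rational(94367, 48) ≈ 1966.0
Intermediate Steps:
Function('x')(a) = Pow(Add(-65, a), -1)
Add(Function('x')(Mul(-17, -1)), Mul(-1, -1966)) = Add(Pow(Add(-65, Mul(-17, -1)), -1), Mul(-1, -1966)) = Add(Pow(Add(-65, 17), -1), 1966) = Add(Pow(-48, -1), 1966) = Add(Rational(-1, 48), 1966) = Rational(94367, 48)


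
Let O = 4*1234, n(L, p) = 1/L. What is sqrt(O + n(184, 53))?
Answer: 5*sqrt(1671134)/92 ≈ 70.257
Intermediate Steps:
O = 4936
sqrt(O + n(184, 53)) = sqrt(4936 + 1/184) = sqrt(908225/184) = 5*sqrt(1671134)/92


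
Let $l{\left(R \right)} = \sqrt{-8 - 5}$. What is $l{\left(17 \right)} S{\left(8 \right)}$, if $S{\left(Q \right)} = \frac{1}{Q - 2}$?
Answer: $\frac{i \sqrt{13}}{6} \approx 0.60093 i$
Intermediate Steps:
$l{\left(R \right)} = i \sqrt{13}$ ($l{\left(R \right)} = \sqrt{-13} = i \sqrt{13}$)
$S{\left(Q \right)} = \frac{1}{-2 + Q}$
$l{\left(17 \right)} S{\left(8 \right)} = \frac{i \sqrt{13}}{-2 + 8} = \frac{i \sqrt{13}}{6}$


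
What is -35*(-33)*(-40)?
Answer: -46200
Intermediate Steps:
-35*(-33)*(-40) = 1155*(-40) = -46200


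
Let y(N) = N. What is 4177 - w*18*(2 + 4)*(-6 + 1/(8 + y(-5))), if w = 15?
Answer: 13357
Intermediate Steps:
4177 - w*18*(2 + 4)*(-6 + 1/(8 + y(-5))) = 4177 - 15*18*(2 + 4)*(-6 + 1/(8 - 5)) = 4177 - 270*6*(-6 + 1/3) = 4177 - 270*6*(-6 + ⅓) = 4177 - 270*6*(-17/3) = 4177 - 270*(-34) = 4177 - 1*(-9180) = 4177 + 9180 = 13357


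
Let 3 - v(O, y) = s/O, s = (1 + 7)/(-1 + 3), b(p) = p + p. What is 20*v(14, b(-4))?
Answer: 380/7 ≈ 54.286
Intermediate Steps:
b(p) = 2*p
s = 4 (s = 8/2 = 8*(½) = 4)
v(O, y) = 3 - 4/O
20*v(14, b(-4)) = 20*(3 - 4/14) = 20*(3 - 4*1/14) = 20*(3 - 2/7) = 20*(19/7) = 380/7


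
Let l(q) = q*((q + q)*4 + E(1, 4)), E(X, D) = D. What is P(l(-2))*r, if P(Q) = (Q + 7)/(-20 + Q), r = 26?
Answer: 403/2 ≈ 201.50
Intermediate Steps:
l(q) = q*(4 + 8*q) (l(q) = q*((q + q)*4 + 4) = q*((2*q)*4 + 4) = q*(8*q + 4) = q*(4 + 8*q))
P(Q) = (7 + Q)/(-20 + Q)
P(l(-2))*r = ((7 + 4*(-2)*(1 + 2*(-2)))/(-20 + 4*(-2)*(1 + 2*(-2))))*26 = ((7 + 4*(-2)*(1 - 4))/(-20 + 4*(-2)*(1 - 4)))*26 = ((7 + 4*(-2)*(-3))/(-20 + 4*(-2)*(-3)))*26 = ((7 + 24)/(-20 + 24))*26 = (31/4)*26 = 403/2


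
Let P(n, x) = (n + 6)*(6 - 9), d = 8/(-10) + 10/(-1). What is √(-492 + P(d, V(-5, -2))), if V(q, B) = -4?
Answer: 2*I*√2985/5 ≈ 21.854*I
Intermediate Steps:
d = -54/5 (d = 8*(-⅒) + 10*(-1) = -⅘ - 10 = -54/5 ≈ -10.800)
P(n, x) = -18 - 3*n (P(n, x) = (6 + n)*(-3) = -18 - 3*n)
√(-492 + P(d, V(-5, -2))) = √(-492 + (-18 - 3*(-54/5))) = √(-492 + (-18 + 162/5)) = √(-492 + 72/5) = √(-2388/5) = 2*I*√2985/5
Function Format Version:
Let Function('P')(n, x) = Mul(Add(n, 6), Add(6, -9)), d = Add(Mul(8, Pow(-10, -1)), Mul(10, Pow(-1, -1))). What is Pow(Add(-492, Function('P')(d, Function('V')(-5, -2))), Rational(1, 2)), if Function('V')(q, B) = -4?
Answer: Mul(Rational(2, 5), I, Pow(2985, Rational(1, 2))) ≈ Mul(21.854, I)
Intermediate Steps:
d = Rational(-54, 5) (d = Add(Mul(8, Rational(-1, 10)), Mul(10, -1)) = Add(Rational(-4, 5), -10) = Rational(-54, 5) ≈ -10.800)
Function('P')(n, x) = Add(-18, Mul(-3, n)) (Function('P')(n, x) = Mul(Add(6, n), -3) = Add(-18, Mul(-3, n)))
Pow(Add(-492, Function('P')(d, Function('V')(-5, -2))), Rational(1, 2)) = Pow(Add(-492, Add(-18, Mul(-3, Rational(-54, 5)))), Rational(1, 2)) = Pow(Add(-492, Add(-18, Rational(162, 5))), Rational(1, 2)) = Pow(Add(-492, Rational(72, 5)), Rational(1, 2)) = Pow(Rational(-2388, 5), Rational(1, 2)) = Mul(Rational(2, 5), I, Pow(2985, Rational(1, 2)))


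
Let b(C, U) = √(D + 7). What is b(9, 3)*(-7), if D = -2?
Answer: -7*√5 ≈ -15.652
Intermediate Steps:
b(C, U) = √5 (b(C, U) = √(-2 + 7) = √5)
b(9, 3)*(-7) = √5*(-7) = -7*√5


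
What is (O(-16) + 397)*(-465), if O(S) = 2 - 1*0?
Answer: -185535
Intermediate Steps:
O(S) = 2 (O(S) = 2 + 0 = 2)
(O(-16) + 397)*(-465) = (2 + 397)*(-465) = 399*(-465) = -185535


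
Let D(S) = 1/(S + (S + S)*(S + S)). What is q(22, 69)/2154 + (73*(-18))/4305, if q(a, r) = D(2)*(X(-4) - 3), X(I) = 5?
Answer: -8489633/27818910 ≈ -0.30517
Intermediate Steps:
D(S) = 1/(S + 4*S**2) (D(S) = 1/(S + (2*S)*(2*S)) = 1/(S + 4*S**2))
q(a, r) = 1/9 (q(a, r) = (1/(2*(1 + 4*2)))*(5 - 3) = (1/(2*(1 + 8)))*2 = ((1/2)/9)*2 = ((1/2)*(1/9))*2 = (1/18)*2 = 1/9)
q(22, 69)/2154 + (73*(-18))/4305 = (1/9)/2154 + (73*(-18))/4305 = (1/9)*(1/2154) - 1314*1/4305 = 1/19386 - 438/1435 = -8489633/27818910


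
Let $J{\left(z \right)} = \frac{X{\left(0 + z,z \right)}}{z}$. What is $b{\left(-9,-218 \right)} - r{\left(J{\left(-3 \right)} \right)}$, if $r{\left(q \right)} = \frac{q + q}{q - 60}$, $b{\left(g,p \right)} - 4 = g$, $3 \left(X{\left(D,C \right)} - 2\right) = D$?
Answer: $- \frac{907}{181} \approx -5.011$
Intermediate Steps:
$X{\left(D,C \right)} = 2 + \frac{D}{3}$
$b{\left(g,p \right)} = 4 + g$
$J{\left(z \right)} = \frac{2 + \frac{z}{3}}{z}$ ($J{\left(z \right)} = \frac{2 + \frac{0 + z}{3}}{z} = \frac{2 + \frac{z}{3}}{z}$)
$r{\left(q \right)} = \frac{2 q}{-60 + q}$
$b{\left(-9,-218 \right)} - r{\left(J{\left(-3 \right)} \right)} = \left(4 - 9\right) - \frac{2 \frac{6 - 3}{3 \left(-3\right)}}{-60 + \frac{6 - 3}{3 \left(-3\right)}} = -5 - \frac{2 \cdot \frac{1}{3} \left(- \frac{1}{3}\right) 3}{-60 + \frac{1}{3} \left(- \frac{1}{3}\right) 3} = -5 - 2 \left(- \frac{1}{3}\right) \frac{1}{-60 - \frac{1}{3}} = -5 - 2 \left(- \frac{1}{3}\right) \frac{1}{- \frac{181}{3}} = -5 - 2 \left(- \frac{1}{3}\right) \left(- \frac{3}{181}\right) = -5 - \frac{2}{181} = - \frac{907}{181}$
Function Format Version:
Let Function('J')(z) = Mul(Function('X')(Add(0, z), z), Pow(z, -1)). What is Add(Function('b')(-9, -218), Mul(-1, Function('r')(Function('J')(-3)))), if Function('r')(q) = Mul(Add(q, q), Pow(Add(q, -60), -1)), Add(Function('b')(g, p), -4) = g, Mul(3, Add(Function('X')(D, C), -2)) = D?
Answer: Rational(-907, 181) ≈ -5.0110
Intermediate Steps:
Function('X')(D, C) = Add(2, Mul(Rational(1, 3), D))
Function('b')(g, p) = Add(4, g)
Function('J')(z) = Mul(Pow(z, -1), Add(2, Mul(Rational(1, 3), z))) (Function('J')(z) = Mul(Add(2, Mul(Rational(1, 3), Add(0, z))), Pow(z, -1)) = Mul(Add(2, Mul(Rational(1, 3), z)), Pow(z, -1)) = Mul(Pow(z, -1), Add(2, Mul(Rational(1, 3), z))))
Function('r')(q) = Mul(2, q, Pow(Add(-60, q), -1)) (Function('r')(q) = Mul(Mul(2, q), Pow(Add(-60, q), -1)) = Mul(2, q, Pow(Add(-60, q), -1)))
Add(Function('b')(-9, -218), Mul(-1, Function('r')(Function('J')(-3)))) = Add(Add(4, -9), Mul(-1, Mul(2, Mul(Rational(1, 3), Pow(-3, -1), Add(6, -3)), Pow(Add(-60, Mul(Rational(1, 3), Pow(-3, -1), Add(6, -3))), -1)))) = Add(-5, Mul(-1, Mul(2, Mul(Rational(1, 3), Rational(-1, 3), 3), Pow(Add(-60, Mul(Rational(1, 3), Rational(-1, 3), 3)), -1)))) = Add(-5, Mul(-1, Mul(2, Rational(-1, 3), Pow(Add(-60, Rational(-1, 3)), -1)))) = Add(-5, Mul(-1, Mul(2, Rational(-1, 3), Pow(Rational(-181, 3), -1)))) = Add(-5, Mul(-1, Mul(2, Rational(-1, 3), Rational(-3, 181)))) = Add(-5, Mul(-1, Rational(2, 181))) = Add(-5, Rational(-2, 181)) = Rational(-907, 181)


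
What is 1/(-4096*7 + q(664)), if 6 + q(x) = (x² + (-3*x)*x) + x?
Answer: -1/909806 ≈ -1.0991e-6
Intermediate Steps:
q(x) = -6 + x - 2*x² (q(x) = -6 + ((x² + (-3*x)*x) + x) = -6 + ((x² - 3*x²) + x) = -6 + (-2*x² + x) = -6 + (x - 2*x²) = -6 + x - 2*x²)
1/(-4096*7 + q(664)) = 1/(-4096*7 + (-6 + 664 - 2*664²)) = 1/(-28672 + (-6 + 664 - 2*440896)) = 1/(-28672 + (-6 + 664 - 881792)) = 1/(-28672 - 881134) = 1/(-909806) = -1/909806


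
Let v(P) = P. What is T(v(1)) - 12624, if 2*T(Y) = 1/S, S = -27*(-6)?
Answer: -4090175/324 ≈ -12624.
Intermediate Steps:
S = 162
T(Y) = 1/324 (T(Y) = (½)/162 = (½)*(1/162) = 1/324)
T(v(1)) - 12624 = 1/324 - 12624 = -4090175/324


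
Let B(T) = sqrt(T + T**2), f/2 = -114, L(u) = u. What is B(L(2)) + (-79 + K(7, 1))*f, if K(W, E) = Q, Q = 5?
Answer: 16872 + sqrt(6) ≈ 16874.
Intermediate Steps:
K(W, E) = 5
f = -228 (f = 2*(-114) = -228)
B(L(2)) + (-79 + K(7, 1))*f = sqrt(2*(1 + 2)) + (-79 + 5)*(-228) = sqrt(2*3) - 74*(-228) = sqrt(6) + 16872 = 16872 + sqrt(6)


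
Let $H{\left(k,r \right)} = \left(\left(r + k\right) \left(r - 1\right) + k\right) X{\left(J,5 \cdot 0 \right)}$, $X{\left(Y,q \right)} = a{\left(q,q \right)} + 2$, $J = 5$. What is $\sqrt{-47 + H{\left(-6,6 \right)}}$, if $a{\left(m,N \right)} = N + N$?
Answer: $i \sqrt{59} \approx 7.6811 i$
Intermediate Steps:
$a{\left(m,N \right)} = 2 N$
$X{\left(Y,q \right)} = 2 + 2 q$ ($X{\left(Y,q \right)} = 2 q + 2 = 2 + 2 q$)
$H{\left(k,r \right)} = 2 k + 2 \left(-1 + r\right) \left(k + r\right)$ ($H{\left(k,r \right)} = \left(\left(r + k\right) \left(r - 1\right) + k\right) \left(2 + 2 \cdot 5 \cdot 0\right) = \left(\left(k + r\right) \left(-1 + r\right) + k\right) \left(2 + 2 \cdot 0\right) = \left(\left(-1 + r\right) \left(k + r\right) + k\right) \left(2 + 0\right) = \left(k + \left(-1 + r\right) \left(k + r\right)\right) 2 = 2 k + 2 \left(-1 + r\right) \left(k + r\right)$)
$\sqrt{-47 + H{\left(-6,6 \right)}} = \sqrt{-47 + 2 \cdot 6 \left(-1 - 6 + 6\right)} = \sqrt{-47 + 2 \cdot 6 \left(-1\right)} = \sqrt{-47 - 12} = \sqrt{-59} = i \sqrt{59}$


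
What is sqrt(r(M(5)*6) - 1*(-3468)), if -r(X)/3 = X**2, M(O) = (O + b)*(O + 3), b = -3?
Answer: 2*I*sqrt(6045) ≈ 155.5*I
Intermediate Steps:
M(O) = (-3 + O)*(3 + O) (M(O) = (O - 3)*(O + 3) = (-3 + O)*(3 + O))
r(X) = -3*X**2
sqrt(r(M(5)*6) - 1*(-3468)) = sqrt(-3*36*(-9 + 5**2)**2 - 1*(-3468)) = sqrt(-3*36*(-9 + 25)**2 + 3468) = sqrt(-3*(16*6)**2 + 3468) = sqrt(-3*96**2 + 3468) = sqrt(-3*9216 + 3468) = sqrt(-27648 + 3468) = sqrt(-24180) = 2*I*sqrt(6045)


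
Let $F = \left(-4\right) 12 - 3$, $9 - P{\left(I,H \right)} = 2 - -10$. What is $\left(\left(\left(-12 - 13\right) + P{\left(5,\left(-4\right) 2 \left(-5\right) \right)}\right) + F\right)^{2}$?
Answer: $6241$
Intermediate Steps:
$P{\left(I,H \right)} = -3$ ($P{\left(I,H \right)} = 9 - \left(2 - -10\right) = 9 - \left(2 + 10\right) = 9 - 12 = -3$)
$F = -51$ ($F = -48 - 3 = -51$)
$\left(\left(\left(-12 - 13\right) + P{\left(5,\left(-4\right) 2 \left(-5\right) \right)}\right) + F\right)^{2} = \left(\left(\left(-12 - 13\right) - 3\right) - 51\right)^{2} = \left(\left(-25 - 3\right) - 51\right)^{2} = \left(-28 - 51\right)^{2} = \left(-79\right)^{2} = 6241$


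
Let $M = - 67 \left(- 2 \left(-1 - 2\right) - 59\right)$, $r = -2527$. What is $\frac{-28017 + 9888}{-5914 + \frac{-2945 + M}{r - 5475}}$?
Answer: $\frac{72534129}{23662217} \approx 3.0654$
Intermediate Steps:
$M = 3551$ ($M = - 67 \left(\left(-2\right) \left(-3\right) - 59\right) = - 67 \left(6 - 59\right) = \left(-67\right) \left(-53\right) = 3551$)
$\frac{-28017 + 9888}{-5914 + \frac{-2945 + M}{r - 5475}} = \frac{-28017 + 9888}{-5914 + \frac{-2945 + 3551}{-2527 - 5475}} = - \frac{18129}{-5914 + \frac{606}{-8002}} = - \frac{18129}{-5914 + 606 \left(- \frac{1}{8002}\right)} = - \frac{18129}{-5914 - \frac{303}{4001}} = - \frac{18129}{- \frac{23662217}{4001}} = \left(-18129\right) \left(- \frac{4001}{23662217}\right) = \frac{72534129}{23662217}$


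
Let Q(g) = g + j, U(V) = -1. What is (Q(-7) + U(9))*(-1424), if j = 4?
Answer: 5696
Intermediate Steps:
Q(g) = 4 + g (Q(g) = g + 4 = 4 + g)
(Q(-7) + U(9))*(-1424) = ((4 - 7) - 1)*(-1424) = (-3 - 1)*(-1424) = -4*(-1424) = 5696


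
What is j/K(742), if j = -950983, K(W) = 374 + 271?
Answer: -950983/645 ≈ -1474.4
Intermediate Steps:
K(W) = 645
j/K(742) = -950983/645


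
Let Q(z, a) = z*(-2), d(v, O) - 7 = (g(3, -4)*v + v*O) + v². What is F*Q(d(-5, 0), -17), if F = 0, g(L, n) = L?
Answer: 0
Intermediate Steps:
d(v, O) = 7 + v² + 3*v + O*v (d(v, O) = 7 + ((3*v + v*O) + v²) = 7 + ((3*v + O*v) + v²) = 7 + (v² + 3*v + O*v) = 7 + v² + 3*v + O*v)
Q(z, a) = -2*z
F*Q(d(-5, 0), -17) = 0*(-2*(7 + (-5)² + 3*(-5) + 0*(-5))) = 0*(-2*(7 + 25 - 15 + 0)) = 0*(-2*17) = 0*(-34) = 0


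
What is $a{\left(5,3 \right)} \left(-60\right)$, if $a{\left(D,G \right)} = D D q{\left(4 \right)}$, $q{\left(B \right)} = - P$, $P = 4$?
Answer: $6000$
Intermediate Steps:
$q{\left(B \right)} = -4$ ($q{\left(B \right)} = \left(-1\right) 4 = -4$)
$a{\left(D,G \right)} = - 4 D^{2}$ ($a{\left(D,G \right)} = D D \left(-4\right) = D^{2} \left(-4\right) = - 4 D^{2}$)
$a{\left(5,3 \right)} \left(-60\right) = - 4 \cdot 5^{2} \left(-60\right) = \left(-4\right) 25 \left(-60\right) = \left(-100\right) \left(-60\right) = 6000$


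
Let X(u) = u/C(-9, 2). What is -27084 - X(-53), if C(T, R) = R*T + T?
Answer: -731321/27 ≈ -27086.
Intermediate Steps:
C(T, R) = T + R*T
X(u) = -u/27 (X(u) = u/((-9*(1 + 2))) = u/((-9*3)) = u/(-27) = u*(-1/27) = -u/27)
-27084 - X(-53) = -27084 - (-1)*(-53)/27 = -27084 - 1*53/27 = -27084 - 53/27 = -731321/27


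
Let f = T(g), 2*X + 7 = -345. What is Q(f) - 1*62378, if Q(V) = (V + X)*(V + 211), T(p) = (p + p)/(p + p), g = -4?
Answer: -99478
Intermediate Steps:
X = -176 (X = -7/2 + (1/2)*(-345) = -7/2 - 345/2 = -176)
T(p) = 1 (T(p) = (2*p)/((2*p)) = (2*p)*(1/(2*p)) = 1)
f = 1
Q(V) = (-176 + V)*(211 + V) (Q(V) = (V - 176)*(V + 211) = (-176 + V)*(211 + V))
Q(f) - 1*62378 = (-37136 + 1**2 + 35*1) - 1*62378 = (-37136 + 1 + 35) - 62378 = -37100 - 62378 = -99478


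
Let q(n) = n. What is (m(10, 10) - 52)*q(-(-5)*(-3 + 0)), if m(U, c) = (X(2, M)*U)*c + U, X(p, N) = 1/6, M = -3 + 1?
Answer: 380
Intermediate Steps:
M = -2
X(p, N) = ⅙
m(U, c) = U + U*c/6 (m(U, c) = (U/6)*c + U = U*c/6 + U = U + U*c/6)
(m(10, 10) - 52)*q(-(-5)*(-3 + 0)) = ((⅙)*10*(6 + 10) - 52)*(-(-5)*(-3 + 0)) = ((⅙)*10*16 - 52)*(-(-5)*(-3)) = (80/3 - 52)*(-1*15) = -76/3*(-15) = 380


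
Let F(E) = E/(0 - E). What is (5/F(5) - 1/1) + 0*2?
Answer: -6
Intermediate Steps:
F(E) = -1 (F(E) = E/((-E)) = E*(-1/E) = -1)
(5/F(5) - 1/1) + 0*2 = (5/(-1) - 1/1) + 0*2 = (5*(-1) - 1*1) + 0 = (-5 - 1) + 0 = -6 + 0 = -6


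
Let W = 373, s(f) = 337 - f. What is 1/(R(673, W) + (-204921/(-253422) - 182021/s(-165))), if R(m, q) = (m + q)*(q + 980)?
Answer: 3533829/4999930606982 ≈ 7.0678e-7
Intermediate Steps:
R(m, q) = (980 + q)*(m + q) (R(m, q) = (m + q)*(980 + q) = (980 + q)*(m + q))
1/(R(673, W) + (-204921/(-253422) - 182021/s(-165))) = 1/((373**2 + 980*673 + 980*373 + 673*373) + (-204921/(-253422) - 182021/(337 - 1*(-165)))) = 1/((139129 + 659540 + 365540 + 251029) + (-204921*(-1/253422) - 182021/(337 + 165))) = 1/(1415238 + (22769/28158 - 182021/502)) = 1/(1415238 - 1278479320/3533829) = 1/(4999930606982/3533829) = 3533829/4999930606982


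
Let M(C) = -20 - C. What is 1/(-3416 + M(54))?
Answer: -1/3490 ≈ -0.00028653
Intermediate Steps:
1/(-3416 + M(54)) = 1/(-3416 + (-20 - 1*54)) = 1/(-3416 + (-20 - 54)) = 1/(-3416 - 74) = 1/(-3490) = -1/3490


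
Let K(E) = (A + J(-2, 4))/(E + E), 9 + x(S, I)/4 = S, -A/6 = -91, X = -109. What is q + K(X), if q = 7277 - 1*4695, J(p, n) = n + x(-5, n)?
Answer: 281191/109 ≈ 2579.7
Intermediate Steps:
A = 546 (A = -6*(-91) = 546)
x(S, I) = -36 + 4*S
J(p, n) = -56 + n (J(p, n) = n + (-36 + 4*(-5)) = n + (-36 - 20) = n - 56 = -56 + n)
q = 2582 (q = 7277 - 4695 = 2582)
K(E) = 247/E (K(E) = (546 + (-56 + 4))/(E + E) = (546 - 52)/((2*E)) = 494*(1/(2*E)) = 247/E)
q + K(X) = 2582 + 247/(-109) = 2582 + 247*(-1/109) = 2582 - 247/109 = 281191/109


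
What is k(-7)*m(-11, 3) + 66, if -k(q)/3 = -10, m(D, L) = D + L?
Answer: -174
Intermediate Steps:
k(q) = 30 (k(q) = -3*(-10) = 30)
k(-7)*m(-11, 3) + 66 = 30*(-11 + 3) + 66 = 30*(-8) + 66 = -240 + 66 = -174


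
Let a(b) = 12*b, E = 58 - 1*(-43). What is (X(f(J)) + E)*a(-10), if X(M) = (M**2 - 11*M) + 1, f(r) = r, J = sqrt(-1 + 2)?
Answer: -11040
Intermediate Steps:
E = 101 (E = 58 + 43 = 101)
J = 1 (J = sqrt(1) = 1)
X(M) = 1 + M**2 - 11*M
(X(f(J)) + E)*a(-10) = ((1 + 1**2 - 11*1) + 101)*(12*(-10)) = ((1 + 1 - 11) + 101)*(-120) = (-9 + 101)*(-120) = 92*(-120) = -11040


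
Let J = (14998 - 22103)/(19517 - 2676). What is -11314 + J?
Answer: -190546179/16841 ≈ -11314.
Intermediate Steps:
J = -7105/16841 ≈ -0.42189
-11314 + J = -11314 - 7105/16841 = -190546179/16841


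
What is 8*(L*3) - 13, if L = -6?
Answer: -157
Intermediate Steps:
8*(L*3) - 13 = 8*(-6*3) - 13 = 8*(-18) - 13 = -144 - 13 = -157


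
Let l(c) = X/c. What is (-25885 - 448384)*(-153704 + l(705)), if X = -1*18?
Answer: 17130807803974/235 ≈ 7.2897e+10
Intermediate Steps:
X = -18
l(c) = -18/c
(-25885 - 448384)*(-153704 + l(705)) = (-25885 - 448384)*(-153704 - 18/705) = -474269*(-153704 - 18*1/705) = -474269*(-153704 - 6/235) = -474269*(-36120446/235) = 17130807803974/235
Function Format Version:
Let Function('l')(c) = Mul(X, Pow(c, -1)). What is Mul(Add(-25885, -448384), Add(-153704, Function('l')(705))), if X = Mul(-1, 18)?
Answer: Rational(17130807803974, 235) ≈ 7.2897e+10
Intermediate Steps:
X = -18
Function('l')(c) = Mul(-18, Pow(c, -1))
Mul(Add(-25885, -448384), Add(-153704, Function('l')(705))) = Mul(Add(-25885, -448384), Add(-153704, Mul(-18, Pow(705, -1)))) = Mul(-474269, Add(-153704, Mul(-18, Rational(1, 705)))) = Mul(-474269, Add(-153704, Rational(-6, 235))) = Mul(-474269, Rational(-36120446, 235)) = Rational(17130807803974, 235)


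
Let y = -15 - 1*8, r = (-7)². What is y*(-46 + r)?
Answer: -69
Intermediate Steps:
r = 49
y = -23 (y = -15 - 8 = -23)
y*(-46 + r) = -23*(-46 + 49) = -23*3 = -69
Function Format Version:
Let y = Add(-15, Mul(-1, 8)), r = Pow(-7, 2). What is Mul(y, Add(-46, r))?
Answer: -69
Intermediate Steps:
r = 49
y = -23 (y = Add(-15, -8) = -23)
Mul(y, Add(-46, r)) = Mul(-23, Add(-46, 49)) = Mul(-23, 3) = -69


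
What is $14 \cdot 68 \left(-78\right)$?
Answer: $-74256$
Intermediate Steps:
$14 \cdot 68 \left(-78\right) = 952 \left(-78\right) = -74256$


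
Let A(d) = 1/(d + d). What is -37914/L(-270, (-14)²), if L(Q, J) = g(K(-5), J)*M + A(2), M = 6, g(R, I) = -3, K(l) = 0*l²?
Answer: 2136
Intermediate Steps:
K(l) = 0
A(d) = 1/(2*d)
L(Q, J) = -71/4 (L(Q, J) = -3*6 + (½)/2 = -18 + (½)*(½) = -18 + ¼ = -71/4)
-37914/L(-270, (-14)²) = -37914/(-71/4) = -37914*(-4/71) = 2136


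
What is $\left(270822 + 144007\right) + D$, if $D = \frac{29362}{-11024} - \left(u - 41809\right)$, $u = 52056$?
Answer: $\frac{42076251}{104} \approx 4.0458 \cdot 10^{5}$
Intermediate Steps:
$D = - \frac{1065965}{104}$ ($D = \frac{29362}{-11024} - \left(52056 - 41809\right) = 29362 \left(- \frac{1}{11024}\right) - 10247 = - \frac{277}{104} - 10247 = - \frac{1065965}{104} \approx -10250.0$)
$\left(270822 + 144007\right) + D = \left(270822 + 144007\right) - \frac{1065965}{104} = 414829 - \frac{1065965}{104} = \frac{42076251}{104}$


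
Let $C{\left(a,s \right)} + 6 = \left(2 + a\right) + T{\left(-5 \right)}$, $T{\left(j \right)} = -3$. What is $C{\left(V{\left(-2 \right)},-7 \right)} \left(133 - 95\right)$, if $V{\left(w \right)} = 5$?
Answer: $-76$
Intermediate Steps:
$C{\left(a,s \right)} = -7 + a$ ($C{\left(a,s \right)} = -6 + \left(\left(2 + a\right) - 3\right) = -6 + \left(-1 + a\right) = -7 + a$)
$C{\left(V{\left(-2 \right)},-7 \right)} \left(133 - 95\right) = \left(-7 + 5\right) \left(133 - 95\right) = \left(-2\right) 38 = -76$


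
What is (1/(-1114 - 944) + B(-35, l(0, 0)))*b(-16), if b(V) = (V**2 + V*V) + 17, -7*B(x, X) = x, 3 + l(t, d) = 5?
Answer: 5442881/2058 ≈ 2644.7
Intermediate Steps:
l(t, d) = 2 (l(t, d) = -3 + 5 = 2)
B(x, X) = -x/7
b(V) = 17 + 2*V**2 (b(V) = (V**2 + V**2) + 17 = 2*V**2 + 17 = 17 + 2*V**2)
(1/(-1114 - 944) + B(-35, l(0, 0)))*b(-16) = (1/(-1114 - 944) - 1/7*(-35))*(17 + 2*(-16)**2) = (1/(-2058) + 5)*(17 + 2*256) = (-1/2058 + 5)*(17 + 512) = (10289/2058)*529 = 5442881/2058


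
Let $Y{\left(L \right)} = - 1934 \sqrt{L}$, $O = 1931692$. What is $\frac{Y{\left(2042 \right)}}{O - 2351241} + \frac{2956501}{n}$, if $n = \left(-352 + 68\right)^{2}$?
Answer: $\frac{2956501}{80656} + \frac{1934 \sqrt{2042}}{419549} \approx 36.864$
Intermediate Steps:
$n = 80656$ ($n = \left(-284\right)^{2} = 80656$)
$\frac{Y{\left(2042 \right)}}{O - 2351241} + \frac{2956501}{n} = \frac{\left(-1934\right) \sqrt{2042}}{1931692 - 2351241} + \frac{2956501}{80656} = \frac{\left(-1934\right) \sqrt{2042}}{-419549} + 2956501 \cdot \frac{1}{80656} = - 1934 \sqrt{2042} \left(- \frac{1}{419549}\right) + \frac{2956501}{80656} = \frac{1934 \sqrt{2042}}{419549} + \frac{2956501}{80656} = \frac{2956501}{80656} + \frac{1934 \sqrt{2042}}{419549}$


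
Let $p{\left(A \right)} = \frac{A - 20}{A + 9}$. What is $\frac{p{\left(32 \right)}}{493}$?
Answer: $\frac{12}{20213} \approx 0.00059368$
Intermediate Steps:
$p{\left(A \right)} = \frac{-20 + A}{9 + A}$
$\frac{p{\left(32 \right)}}{493} = \frac{\frac{1}{9 + 32} \left(-20 + 32\right)}{493} = \frac{1}{41} \cdot 12 \cdot \frac{1}{493} = \frac{12}{41} \cdot \frac{1}{493} = \frac{12}{20213}$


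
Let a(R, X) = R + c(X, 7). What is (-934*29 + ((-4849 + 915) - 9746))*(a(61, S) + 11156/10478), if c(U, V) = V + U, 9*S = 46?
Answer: -142577617424/47151 ≈ -3.0239e+6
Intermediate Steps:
S = 46/9 (S = (⅑)*46 = 46/9 ≈ 5.1111)
c(U, V) = U + V
a(R, X) = 7 + R + X (a(R, X) = R + (X + 7) = R + (7 + X) = 7 + R + X)
(-934*29 + ((-4849 + 915) - 9746))*(a(61, S) + 11156/10478) = (-934*29 + ((-4849 + 915) - 9746))*((7 + 61 + 46/9) + 11156/10478) = (-27086 + (-3934 - 9746))*(658/9 + 11156*(1/10478)) = (-27086 - 13680)*(658/9 + 5578/5239) = -40766*3497464/47151 = -142577617424/47151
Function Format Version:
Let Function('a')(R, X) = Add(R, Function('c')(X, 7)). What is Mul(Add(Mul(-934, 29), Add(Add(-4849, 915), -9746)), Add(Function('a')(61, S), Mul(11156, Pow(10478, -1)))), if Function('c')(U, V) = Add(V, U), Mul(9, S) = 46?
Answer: Rational(-142577617424, 47151) ≈ -3.0239e+6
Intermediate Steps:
S = Rational(46, 9) (S = Mul(Rational(1, 9), 46) = Rational(46, 9) ≈ 5.1111)
Function('c')(U, V) = Add(U, V)
Function('a')(R, X) = Add(7, R, X) (Function('a')(R, X) = Add(R, Add(X, 7)) = Add(R, Add(7, X)) = Add(7, R, X))
Mul(Add(Mul(-934, 29), Add(Add(-4849, 915), -9746)), Add(Function('a')(61, S), Mul(11156, Pow(10478, -1)))) = Mul(Add(Mul(-934, 29), Add(Add(-4849, 915), -9746)), Add(Add(7, 61, Rational(46, 9)), Mul(11156, Pow(10478, -1)))) = Mul(Add(-27086, Add(-3934, -9746)), Add(Rational(658, 9), Mul(11156, Rational(1, 10478)))) = Mul(Add(-27086, -13680), Add(Rational(658, 9), Rational(5578, 5239))) = Mul(-40766, Rational(3497464, 47151)) = Rational(-142577617424, 47151)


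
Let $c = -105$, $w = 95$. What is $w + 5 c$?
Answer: $-430$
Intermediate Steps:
$w + 5 c = 95 + 5 \left(-105\right) = 95 - 525 = -430$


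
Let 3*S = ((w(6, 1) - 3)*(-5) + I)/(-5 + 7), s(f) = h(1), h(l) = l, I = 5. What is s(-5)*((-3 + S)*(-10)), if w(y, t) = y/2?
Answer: 65/3 ≈ 21.667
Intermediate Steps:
w(y, t) = y/2 (w(y, t) = y*(1/2) = y/2)
s(f) = 1
S = 5/6 (S = ((((1/2)*6 - 3)*(-5) + 5)/(-5 + 7))/3 = (((3 - 3)*(-5) + 5)/2)/3 = ((0*(-5) + 5)*(1/2))/3 = ((0 + 5)*(1/2))/3 = (5*(1/2))/3 = (1/3)*(5/2) = 5/6 ≈ 0.83333)
s(-5)*((-3 + S)*(-10)) = 1*((-3 + 5/6)*(-10)) = 1*(-13/6*(-10)) = 1*(65/3) = 65/3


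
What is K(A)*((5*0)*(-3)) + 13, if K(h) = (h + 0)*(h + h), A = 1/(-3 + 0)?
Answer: 13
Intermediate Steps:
A = -1/3 (A = 1/(-3) = -1/3 ≈ -0.33333)
K(h) = 2*h**2 (K(h) = h*(2*h) = 2*h**2)
K(A)*((5*0)*(-3)) + 13 = (2*(-1/3)**2)*((5*0)*(-3)) + 13 = (2*(1/9))*(0*(-3)) + 13 = (2/9)*0 + 13 = 0 + 13 = 13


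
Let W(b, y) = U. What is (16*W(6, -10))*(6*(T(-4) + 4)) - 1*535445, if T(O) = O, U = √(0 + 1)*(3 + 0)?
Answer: -535445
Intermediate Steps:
U = 3 (U = √1*3 = 1*3 = 3)
W(b, y) = 3
(16*W(6, -10))*(6*(T(-4) + 4)) - 1*535445 = (16*3)*(6*(-4 + 4)) - 1*535445 = 48*(6*0) - 535445 = 48*0 - 535445 = 0 - 535445 = -535445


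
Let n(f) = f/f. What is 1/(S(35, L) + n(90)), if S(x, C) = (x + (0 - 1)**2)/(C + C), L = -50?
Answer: 25/16 ≈ 1.5625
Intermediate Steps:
S(x, C) = (1 + x)/(2*C) (S(x, C) = (x + (-1)**2)/((2*C)) = (x + 1)*(1/(2*C)) = (1 + x)*(1/(2*C)) = (1 + x)/(2*C))
n(f) = 1
1/(S(35, L) + n(90)) = 1/((1/2)*(1 + 35)/(-50) + 1) = 1/((1/2)*(-1/50)*36 + 1) = 1/(-9/25 + 1) = 1/(16/25) = 25/16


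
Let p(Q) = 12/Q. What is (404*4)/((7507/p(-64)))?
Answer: -303/7507 ≈ -0.040362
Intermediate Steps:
(404*4)/((7507/p(-64))) = (404*4)/((7507/((12/(-64))))) = 1616/((7507/((12*(-1/64))))) = 1616/((7507/(-3/16))) = 1616/((7507*(-16/3))) = 1616/(-120112/3) = 1616*(-3/120112) = -303/7507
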